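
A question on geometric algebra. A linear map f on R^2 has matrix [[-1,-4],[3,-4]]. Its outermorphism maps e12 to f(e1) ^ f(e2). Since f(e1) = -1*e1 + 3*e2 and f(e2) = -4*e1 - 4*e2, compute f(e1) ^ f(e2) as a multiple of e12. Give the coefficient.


The outermorphism of a linear map f sends e1^e2 to f(e1)^f(e2).
f(e1) = -1*e1 + 3*e2
f(e2) = -4*e1 - 4*e2
f(e1) ^ f(e2) = (-1*e1 + 3*e2) ^ (-4*e1 - 4*e2)
= (-1)*(-4)*e12 + 3*(-4)*e21
= (4 - (-12))*e12
= 16*e12
Coefficient = 16


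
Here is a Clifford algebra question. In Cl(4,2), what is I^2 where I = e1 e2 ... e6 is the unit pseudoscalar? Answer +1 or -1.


The pseudoscalar I = e1...e_n (product of all n generators) of Cl(p,q) satisfies I^2 = (-1)^(q + n(n-1)/2).
p = 4, q = 2, n = p + q = 6
n(n-1)/2 = 6 * 5 / 2 = 15
Exponent = q + n(n-1)/2 = 2 + 15 = 17
I^2 = (-1)^17 = -1


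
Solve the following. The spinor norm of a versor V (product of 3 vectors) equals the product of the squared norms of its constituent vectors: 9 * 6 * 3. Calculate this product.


Spinor norm N(V) = |v1|^2 * |v2|^2 * ... * |v3|^2
= 9 * 6 * 3
Running product: 9, 54, 162
N(V) = 162


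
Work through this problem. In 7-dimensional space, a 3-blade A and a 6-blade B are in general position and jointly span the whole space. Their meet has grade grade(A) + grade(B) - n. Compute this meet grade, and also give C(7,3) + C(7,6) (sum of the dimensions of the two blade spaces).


Meet grade = grade(A) + grade(B) - n
= 3 + 6 - 7 = 2
C(7,3) = 35
C(7,6) = 7
dim_A + dim_B = 35 + 7 = 42


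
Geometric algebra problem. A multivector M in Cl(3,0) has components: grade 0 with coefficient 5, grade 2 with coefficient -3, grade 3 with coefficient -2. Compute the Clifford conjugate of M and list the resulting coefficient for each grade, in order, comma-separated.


Clifford conjugate sign for grade k: (-1)^(k(k+1)/2)
Grade 0: (-1)^(0*1/2) = (-1)^0 = 1, coeff 5 -> 5
Grade 2: (-1)^(2*3/2) = (-1)^3 = -1, coeff -3 -> 3
Grade 3: (-1)^(3*4/2) = (-1)^6 = 1, coeff -2 -> -2
Conjugated coefficients: 5, 3, -2


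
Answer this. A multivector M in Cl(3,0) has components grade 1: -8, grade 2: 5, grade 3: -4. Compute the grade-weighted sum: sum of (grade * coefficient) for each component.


Grade-weighted sum = sum of grade_k * coefficient_k
1*(-8) = -8
2*5 = 10
3*(-4) = -12
Total = -8 + 10 + (-12) = -10


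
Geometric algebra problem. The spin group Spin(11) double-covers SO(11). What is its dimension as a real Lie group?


Spin(n) double-covers SO(n); both have Lie algebra so(n) of dimension n(n-1)/2.
n = 11
n(n-1) = 11 * 10 = 110
dim Spin(11) = 110/2 = 55


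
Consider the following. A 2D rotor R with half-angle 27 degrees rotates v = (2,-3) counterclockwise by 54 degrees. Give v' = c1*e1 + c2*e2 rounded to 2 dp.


Rotor R = cos(27deg) - sin(27deg)*e12
Rotation angle theta = 2 * 27 = 54 degrees
v' = R*v*~R rotates v by theta.
cos(54deg) = 0.5878, sin(54deg) = 0.8090
v'_1 = 2*cos(54deg) - (-3)*sin(54deg)
= 2*0.5878 - (-3)*0.8090
= 3.60
v'_2 = 2*sin(54deg) + (-3)*cos(54deg)
= 2*0.8090 + (-3)*0.5878
= -0.15
v' = 3.60*e1 - 0.15*e2


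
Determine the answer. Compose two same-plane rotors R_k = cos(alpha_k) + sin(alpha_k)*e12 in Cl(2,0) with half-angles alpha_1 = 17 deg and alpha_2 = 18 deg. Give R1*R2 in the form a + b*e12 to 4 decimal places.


Same-plane rotors commute and their half-angles add:
R1*R2 = cos(a1 + a2) + sin(a1 + a2)*e12.
a1 + a2 = 17 + 18 = 35 deg
cos(35 deg) = 0.8192
sin(35 deg) = 0.5736
R1*R2 = 0.8192 + 0.5736*e12


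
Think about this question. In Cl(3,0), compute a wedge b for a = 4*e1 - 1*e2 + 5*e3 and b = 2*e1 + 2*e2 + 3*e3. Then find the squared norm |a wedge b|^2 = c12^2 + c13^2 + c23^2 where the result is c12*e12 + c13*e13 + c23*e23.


a wedge b = (a1*b2 - a2*b1)*e12 + (a1*b3 - a3*b1)*e13 + (a2*b3 - a3*b2)*e23
e12 coeff: 4*2 - (-1)*2 = 8 - (-2) = 10
e13 coeff: 4*3 - 5*2 = 12 - 10 = 2
e23 coeff: (-1)*3 - 5*2 = -3 - 10 = -13
|a wedge b|^2 = 10^2 + 2^2 + (-13)^2
= 100 + 4 + 169
= 273


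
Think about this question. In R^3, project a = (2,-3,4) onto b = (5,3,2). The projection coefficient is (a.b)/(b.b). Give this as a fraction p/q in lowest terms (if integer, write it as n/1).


Projection coefficient = (a . b) / (b . b)
a . b = 2*5 + (-3)*3 + 4*2
= 10 + (-9) + 8 = 9
b . b = 5^2 + 3^2 + 2^2
= 25 + 9 + 4 = 38
Coefficient = 9/38
In lowest terms: 9/38


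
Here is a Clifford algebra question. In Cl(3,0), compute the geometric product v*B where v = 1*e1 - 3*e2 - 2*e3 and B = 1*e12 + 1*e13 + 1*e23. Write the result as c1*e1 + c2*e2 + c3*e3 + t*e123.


vB has grade-1 (vector) and grade-3 (trivector) parts: vB = (v _| B) + (v ^ B).
Vector part <vB>_1:
  e1: -v2*b12 - v3*b13 = -(-3)*(1) - (-2)*(1) = 5
  e2: v1*b12 - v3*b23 = (1)*(1) - (-2)*(1) = 3
  e3: v1*b13 + v2*b23 = (1)*(1) + (-3)*(1) = -2
Trivector part <vB>_3:
  e123: v1*b23 - v2*b13 + v3*b12 = (1)*(1) - (-3)*(1) + (-2)*(1) = 2
vB = 5*e1 + 3*e2 - 2*e3 + 2*e123


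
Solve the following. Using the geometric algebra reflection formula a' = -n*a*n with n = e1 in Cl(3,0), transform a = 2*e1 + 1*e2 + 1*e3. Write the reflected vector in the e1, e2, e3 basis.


Reflection formula: a' = -n*a*n, with n = e1 (unit vector, n^2 = 1).
For reflection through hyperplane perp to e1:
The component along e1 flips sign, others stay.
a = (2, 1, 1)
a' = (-2, 1, 1)
a' = -2*e1 + 1*e2 + 1*e3


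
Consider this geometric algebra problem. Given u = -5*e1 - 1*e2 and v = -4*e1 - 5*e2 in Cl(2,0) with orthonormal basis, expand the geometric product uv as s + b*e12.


Expand: (-5*e1 - 1*e2)(-4*e1 - 5*e2)
= (-5)*(-4)*e1e1 + (-5)*(-5)*e1e2 + (-1)*(-4)*e2e1 + (-1)*(-5)*e2e2
Using e1^2 = e2^2 = 1, e2e1 = -e1e2:
Scalar part s = (-5)*(-4) + (-1)*(-5) = 20 + 5 = 25
Bivector part b = (-5)*(-5) - (-1)*(-4) = 25 - 4 = 21
uv = 25 + 21*e12


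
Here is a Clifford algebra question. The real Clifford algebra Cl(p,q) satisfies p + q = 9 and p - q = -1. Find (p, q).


We need p + q = 9 and p - q = -1.
Adding: 2p = 9 + (-1) = 8, so p = 4.
Then q = 9 - 4 = 5.
(p, q) = (4, 5)


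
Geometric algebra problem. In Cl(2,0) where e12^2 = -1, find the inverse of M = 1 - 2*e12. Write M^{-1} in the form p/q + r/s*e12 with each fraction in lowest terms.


M = 1 - 2*e12, where e12^2 = -1.
Since M commutes with its reverse ~M = a - b*e12, M * ~M = a^2 - b^2*e12^2 = a^2 + b^2.
So M^{-1} = ~M / (a^2 + b^2) = (a - b*e12)/(a^2 + b^2).
a^2 + b^2 = 1 + 4 = 5
Scalar part = 1/5 = 1/5
Bivector coeff = 2/5 = 2/5
M^{-1} = 1/5 + 2/5*e12


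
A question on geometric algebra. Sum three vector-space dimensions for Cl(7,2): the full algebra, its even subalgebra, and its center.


n = 7 + 2 = 9
Total dim = 2^9 = 512
Even subalgebra dim = 2^8 = 256
n is odd, so center dim = 2
Sum = 512 + 256 + 2 = 770


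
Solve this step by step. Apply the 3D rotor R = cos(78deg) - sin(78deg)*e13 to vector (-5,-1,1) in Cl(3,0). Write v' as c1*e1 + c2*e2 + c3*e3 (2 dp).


Rotor R = cos(78deg) - sin(78deg)*e13
Rotation angle theta = 2 * 78 = 156 degrees in the e13 plane (e1 -> e3).
The component perpendicular to the plane (e2) is invariant: v'_2 = v2 = -1.00
cos(156deg) = -0.9135, sin(156deg) = 0.4067
v'_1 = v1*cos(theta) - v3*sin(theta) = -5*(-0.9135) - 1*0.4067 = 4.16
v'_3 = v1*sin(theta) + v3*cos(theta) = -5*0.4067 + 1*(-0.9135) = -2.95
v' = 4.16*e1 - 1.00*e2 - 2.95*e3


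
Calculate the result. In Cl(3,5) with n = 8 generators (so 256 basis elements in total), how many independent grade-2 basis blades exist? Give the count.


Number of grade-k basis blades in Cl(p,q) with n = p + q is C(n, k).
n = 3 + 5 = 8
C(8, 2) = 8! / (2! * 6!)
= 40320 / (2 * 720)
= 28


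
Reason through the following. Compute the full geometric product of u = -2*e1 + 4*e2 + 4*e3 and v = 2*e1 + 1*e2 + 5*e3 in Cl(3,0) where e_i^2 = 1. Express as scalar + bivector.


In Cl(3,0): e_i^2 = 1, e_ie_j = -e_je_i for i != j.
Scalar part = u . v = (-2)*2 + 4*1 + 4*5
= -4 + 4 + 20 = 20
e12 coeff = (-2)*1 - 4*2 = -2 - 8 = -10
e13 coeff = (-2)*5 - 4*2 = -10 - 8 = -18
e23 coeff = 4*5 - 4*1 = 20 - 4 = 16
uv = 20 - 10*e12 - 18*e13 + 16*e23


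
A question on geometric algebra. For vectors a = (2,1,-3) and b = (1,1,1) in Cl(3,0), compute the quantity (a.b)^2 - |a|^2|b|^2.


a . b = 2*1 + 1*1 + (-3)*1
= 2 + 1 + (-3) = 0
|a|^2 = 2^2 + 1^2 + (-3)^2 = 14
|b|^2 = 1^2 + 1^2 + 1^2 = 3
(a.b)^2 = 0^2 = 0
|a|^2 * |b|^2 = 14 * 3 = 42
Result = 0 - 42 = -42


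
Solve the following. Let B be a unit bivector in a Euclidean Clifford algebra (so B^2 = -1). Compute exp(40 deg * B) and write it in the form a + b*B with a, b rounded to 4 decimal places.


For a unit bivector B with B^2 = -1, the exponential series gives
e^(theta*B) = cos(theta) + sin(theta)*B (the GA analogue of Euler's formula).
theta = 40 degrees = 0.698132 rad
cos(40 deg) = 0.7660
sin(40 deg) = 0.6428
exp(theta*B) = 0.7660 + 0.6428*B


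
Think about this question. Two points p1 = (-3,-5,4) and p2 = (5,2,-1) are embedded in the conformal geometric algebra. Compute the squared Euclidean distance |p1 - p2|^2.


p1 - p2 = (-8, -7, 5)
|p1 - p2|^2 = (-8)^2 + (-7)^2 + 5^2
= 64 + 49 + 25
= 138


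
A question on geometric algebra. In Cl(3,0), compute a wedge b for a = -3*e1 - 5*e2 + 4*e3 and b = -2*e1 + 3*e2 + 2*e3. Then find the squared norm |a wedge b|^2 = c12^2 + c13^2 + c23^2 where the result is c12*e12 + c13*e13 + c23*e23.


a wedge b = (a1*b2 - a2*b1)*e12 + (a1*b3 - a3*b1)*e13 + (a2*b3 - a3*b2)*e23
e12 coeff: (-3)*3 - (-5)*(-2) = -9 - 10 = -19
e13 coeff: (-3)*2 - 4*(-2) = -6 - (-8) = 2
e23 coeff: (-5)*2 - 4*3 = -10 - 12 = -22
|a wedge b|^2 = (-19)^2 + 2^2 + (-22)^2
= 361 + 4 + 484
= 849


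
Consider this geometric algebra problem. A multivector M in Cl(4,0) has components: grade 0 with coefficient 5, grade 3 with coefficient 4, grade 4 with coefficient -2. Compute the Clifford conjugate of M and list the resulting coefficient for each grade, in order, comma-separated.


Clifford conjugate sign for grade k: (-1)^(k(k+1)/2)
Grade 0: (-1)^(0*1/2) = (-1)^0 = 1, coeff 5 -> 5
Grade 3: (-1)^(3*4/2) = (-1)^6 = 1, coeff 4 -> 4
Grade 4: (-1)^(4*5/2) = (-1)^10 = 1, coeff -2 -> -2
Conjugated coefficients: 5, 4, -2


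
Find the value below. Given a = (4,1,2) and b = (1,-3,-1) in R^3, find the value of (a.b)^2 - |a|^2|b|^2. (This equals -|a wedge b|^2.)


a . b = 4*1 + 1*(-3) + 2*(-1)
= 4 + (-3) + (-2) = -1
|a|^2 = 4^2 + 1^2 + 2^2 = 21
|b|^2 = 1^2 + (-3)^2 + (-1)^2 = 11
(a.b)^2 = (-1)^2 = 1
|a|^2 * |b|^2 = 21 * 11 = 231
Result = 1 - 231 = -230


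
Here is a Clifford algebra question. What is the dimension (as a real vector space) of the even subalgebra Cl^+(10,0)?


Even subalgebra dimension = 2^(n-1)
n = 10 + 0 = 10
2^(10 - 1) = 2^9 = 512
Verification: sum of C(10,k) for even k = 1 + 45 + 210 + 210 + 45 + 1 = 512
Result = 512


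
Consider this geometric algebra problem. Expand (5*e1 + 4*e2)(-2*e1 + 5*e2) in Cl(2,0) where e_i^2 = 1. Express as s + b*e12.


Expand: (5*e1 + 4*e2)(-2*e1 + 5*e2)
= 5*(-2)*e1e1 + 5*5*e1e2 + 4*(-2)*e2e1 + 4*5*e2e2
Using e1^2 = e2^2 = 1, e2e1 = -e1e2:
Scalar part s = 5*(-2) + 4*5 = -10 + 20 = 10
Bivector part b = 5*5 - 4*(-2) = 25 - (-8) = 33
uv = 10 + 33*e12


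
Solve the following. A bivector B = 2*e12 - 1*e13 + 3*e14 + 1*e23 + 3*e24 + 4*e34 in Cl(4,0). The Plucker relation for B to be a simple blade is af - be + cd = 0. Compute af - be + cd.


Plucker relation: af - be + cd
a*f = 2*4 = 8
b*e = (-1)*3 = -3
c*d = 3*1 = 3
af - be + cd = 8 - (-3) + 3
= 14


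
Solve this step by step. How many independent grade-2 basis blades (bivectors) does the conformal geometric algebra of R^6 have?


The conformal model of R^6 uses Cl(7,1) with m = 6 + 2 = 8 generators.
Number of grade-2 blades = C(m, 2) = C(8, 2)
= 8*7/2 = 28


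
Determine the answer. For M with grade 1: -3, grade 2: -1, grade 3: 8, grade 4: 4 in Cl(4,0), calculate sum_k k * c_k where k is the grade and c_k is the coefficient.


Grade-weighted sum = sum of grade_k * coefficient_k
1*(-3) = -3
2*(-1) = -2
3*8 = 24
4*4 = 16
Total = -3 + (-2) + 24 + 16 = 35


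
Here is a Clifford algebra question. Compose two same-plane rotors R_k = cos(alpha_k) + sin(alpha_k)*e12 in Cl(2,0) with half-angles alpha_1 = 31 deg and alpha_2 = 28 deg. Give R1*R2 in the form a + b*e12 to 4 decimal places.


Same-plane rotors commute and their half-angles add:
R1*R2 = cos(a1 + a2) + sin(a1 + a2)*e12.
a1 + a2 = 31 + 28 = 59 deg
cos(59 deg) = 0.5150
sin(59 deg) = 0.8572
R1*R2 = 0.5150 + 0.8572*e12


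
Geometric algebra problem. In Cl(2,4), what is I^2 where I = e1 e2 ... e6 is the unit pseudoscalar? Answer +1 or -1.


The pseudoscalar I = e1...e_n (product of all n generators) of Cl(p,q) satisfies I^2 = (-1)^(q + n(n-1)/2).
p = 2, q = 4, n = p + q = 6
n(n-1)/2 = 6 * 5 / 2 = 15
Exponent = q + n(n-1)/2 = 4 + 15 = 19
I^2 = (-1)^19 = -1


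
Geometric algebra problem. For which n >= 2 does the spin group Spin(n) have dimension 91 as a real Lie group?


dim Spin(n) = dim so(n) = n(n-1)/2.
Solve n(n-1)/2 = 91, i.e. n^2 - n - 182 = 0.
Discriminant = 1 + 8*91 = 729
n = (1 + sqrt(729))/2 = (1 + 27)/2 = 14


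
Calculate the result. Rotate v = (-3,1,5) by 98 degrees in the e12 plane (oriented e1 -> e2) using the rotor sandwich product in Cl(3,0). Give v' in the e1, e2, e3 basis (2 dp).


Rotor R = cos(49deg) - sin(49deg)*e12
Rotation angle theta = 2 * 49 = 98 degrees in the e12 plane (e1 -> e2).
The component perpendicular to the plane (e3) is invariant: v'_3 = v3 = 5.00
cos(98deg) = -0.1392, sin(98deg) = 0.9903
v'_1 = v1*cos(theta) - v2*sin(theta) = -3*(-0.1392) - 1*0.9903 = -0.57
v'_2 = v1*sin(theta) + v2*cos(theta) = -3*0.9903 + 1*(-0.1392) = -3.11
v' = -0.57*e1 - 3.11*e2 + 5.00*e3


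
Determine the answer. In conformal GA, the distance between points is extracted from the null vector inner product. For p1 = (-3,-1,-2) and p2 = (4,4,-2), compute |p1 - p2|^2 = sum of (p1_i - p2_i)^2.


p1 - p2 = (-7, -5, 0)
|p1 - p2|^2 = (-7)^2 + (-5)^2 + 0^2
= 49 + 25 + 0
= 74


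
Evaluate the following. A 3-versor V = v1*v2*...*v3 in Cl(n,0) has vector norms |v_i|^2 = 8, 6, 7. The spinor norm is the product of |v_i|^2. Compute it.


Spinor norm N(V) = |v1|^2 * |v2|^2 * ... * |v3|^2
= 8 * 6 * 7
Running product: 8, 48, 336
N(V) = 336


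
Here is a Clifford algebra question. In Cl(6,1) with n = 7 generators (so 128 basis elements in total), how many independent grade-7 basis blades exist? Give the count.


Number of grade-k basis blades in Cl(p,q) with n = p + q is C(n, k).
n = 6 + 1 = 7
C(7, 7) = 7! / (7! * 0!)
= 5040 / (5040 * 1)
= 1


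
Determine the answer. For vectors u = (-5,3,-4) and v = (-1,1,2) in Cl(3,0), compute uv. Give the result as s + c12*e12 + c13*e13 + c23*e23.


In Cl(3,0): e_i^2 = 1, e_ie_j = -e_je_i for i != j.
Scalar part = u . v = (-5)*(-1) + 3*1 + (-4)*2
= 5 + 3 + (-8) = 0
e12 coeff = (-5)*1 - 3*(-1) = -5 - (-3) = -2
e13 coeff = (-5)*2 - (-4)*(-1) = -10 - 4 = -14
e23 coeff = 3*2 - (-4)*1 = 6 - (-4) = 10
uv = 0 - 2*e12 - 14*e13 + 10*e23


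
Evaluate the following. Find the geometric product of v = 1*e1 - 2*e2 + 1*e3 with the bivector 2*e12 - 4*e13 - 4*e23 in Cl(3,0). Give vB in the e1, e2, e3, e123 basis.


vB has grade-1 (vector) and grade-3 (trivector) parts: vB = (v _| B) + (v ^ B).
Vector part <vB>_1:
  e1: -v2*b12 - v3*b13 = -(-2)*(2) - (1)*(-4) = 8
  e2: v1*b12 - v3*b23 = (1)*(2) - (1)*(-4) = 6
  e3: v1*b13 + v2*b23 = (1)*(-4) + (-2)*(-4) = 4
Trivector part <vB>_3:
  e123: v1*b23 - v2*b13 + v3*b12 = (1)*(-4) - (-2)*(-4) + (1)*(2) = -10
vB = 8*e1 + 6*e2 + 4*e3 - 10*e123


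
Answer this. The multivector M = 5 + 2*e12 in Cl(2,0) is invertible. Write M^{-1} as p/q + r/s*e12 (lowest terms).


M = 5 + 2*e12, where e12^2 = -1.
Since M commutes with its reverse ~M = a - b*e12, M * ~M = a^2 - b^2*e12^2 = a^2 + b^2.
So M^{-1} = ~M / (a^2 + b^2) = (a - b*e12)/(a^2 + b^2).
a^2 + b^2 = 25 + 4 = 29
Scalar part = 5/29 = 5/29
Bivector coeff = -2/29 = -2/29
M^{-1} = 5/29 - 2/29*e12


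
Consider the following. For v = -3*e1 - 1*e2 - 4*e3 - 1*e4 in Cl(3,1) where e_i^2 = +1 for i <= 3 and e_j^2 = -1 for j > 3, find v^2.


v^2 = sum of c_i^2 * e_i^2
Positive signature terms (e_i^2 = +1): (-3)^2 + (-1)^2 + (-4)^2 = 26
Negative signature terms (e_j^2 = -1): (-1)^2 = 1
v^2 = 26 - 1 = 25


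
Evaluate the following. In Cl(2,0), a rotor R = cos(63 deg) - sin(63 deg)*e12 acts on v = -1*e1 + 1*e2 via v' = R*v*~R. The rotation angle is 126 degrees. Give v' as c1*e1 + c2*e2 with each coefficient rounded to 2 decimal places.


Rotor R = cos(63deg) - sin(63deg)*e12
Rotation angle theta = 2 * 63 = 126 degrees
v' = R*v*~R rotates v by theta.
cos(126deg) = -0.5878, sin(126deg) = 0.8090
v'_1 = -1*cos(126deg) - 1*sin(126deg)
= -1*(-0.5878) - 1*0.8090
= -0.22
v'_2 = -1*sin(126deg) + 1*cos(126deg)
= -1*0.8090 + 1*(-0.5878)
= -1.40
v' = -0.22*e1 - 1.40*e2


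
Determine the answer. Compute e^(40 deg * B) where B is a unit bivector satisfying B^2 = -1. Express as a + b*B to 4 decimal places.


For a unit bivector B with B^2 = -1, the exponential series gives
e^(theta*B) = cos(theta) + sin(theta)*B (the GA analogue of Euler's formula).
theta = 40 degrees = 0.698132 rad
cos(40 deg) = 0.7660
sin(40 deg) = 0.6428
exp(theta*B) = 0.7660 + 0.6428*B


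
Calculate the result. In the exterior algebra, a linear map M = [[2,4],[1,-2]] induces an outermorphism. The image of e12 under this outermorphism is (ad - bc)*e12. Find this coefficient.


The outermorphism of a linear map f sends e1^e2 to f(e1)^f(e2).
f(e1) = 2*e1 + 1*e2
f(e2) = 4*e1 - 2*e2
f(e1) ^ f(e2) = (2*e1 + 1*e2) ^ (4*e1 - 2*e2)
= 2*(-2)*e12 + 1*4*e21
= (-4 - 4)*e12
= -8*e12
Coefficient = -8


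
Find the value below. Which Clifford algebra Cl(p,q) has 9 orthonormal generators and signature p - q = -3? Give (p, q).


We need p + q = 9 and p - q = -3.
Adding: 2p = 9 + (-3) = 6, so p = 3.
Then q = 9 - 3 = 6.
(p, q) = (3, 6)


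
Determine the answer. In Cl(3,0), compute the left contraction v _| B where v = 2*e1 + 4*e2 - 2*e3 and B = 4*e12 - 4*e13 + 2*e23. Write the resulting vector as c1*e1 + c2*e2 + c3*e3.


Left contraction v _| B = <vB>_1 (grade-1 part of the geometric product vB).
Using e1_|e12 = e2, e2_|e12 = -e1, e1_|e13 = e3, e3_|e13 = -e1, e2_|e23 = e3, e3_|e23 = -e2:
e1 coeff: -v2*b12 - v3*b13 = -(4)*(4) - (-2)*(-4) = -24
e2 coeff: v1*b12 - v3*b23 = (2)*(4) - (-2)*(2) = 12
e3 coeff: v1*b13 + v2*b23 = (2)*(-4) + (4)*(2) = 0
v _| B = -24*e1 + 12*e2 + 0*e3


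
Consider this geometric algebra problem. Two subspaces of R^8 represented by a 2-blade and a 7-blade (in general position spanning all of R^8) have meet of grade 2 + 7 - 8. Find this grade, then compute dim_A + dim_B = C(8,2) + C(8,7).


Meet grade = grade(A) + grade(B) - n
= 2 + 7 - 8 = 1
C(8,2) = 28
C(8,7) = 8
dim_A + dim_B = 28 + 8 = 36


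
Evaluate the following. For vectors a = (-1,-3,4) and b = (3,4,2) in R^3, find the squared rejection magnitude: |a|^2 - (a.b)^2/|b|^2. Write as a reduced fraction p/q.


|a|^2 = (-1)^2 + (-3)^2 + 4^2 = 26
|b|^2 = 3^2 + 4^2 + 2^2 = 29
a . b = (-1)*3 + (-3)*4 + 4*2 = -7
(a.b)^2 = (-7)^2 = 49
|rej|^2 = 26 - 49/29
= (754 - 49)/29
= 705/29
In lowest terms: 705/29


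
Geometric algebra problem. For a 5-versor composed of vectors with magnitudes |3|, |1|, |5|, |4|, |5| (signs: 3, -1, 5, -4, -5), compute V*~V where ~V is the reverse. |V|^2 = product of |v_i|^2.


Each vector v_i has |v_i|^2 = s_i^2
Squared scales: 3^2 = 9, (-1)^2 = 1, 5^2 = 25, (-4)^2 = 16, (-5)^2 = 25
|V|^2 = 9 * 1 * 25 * 16 * 25
= 90000


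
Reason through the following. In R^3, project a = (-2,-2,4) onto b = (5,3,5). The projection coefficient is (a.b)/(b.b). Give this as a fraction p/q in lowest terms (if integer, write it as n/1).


Projection coefficient = (a . b) / (b . b)
a . b = (-2)*5 + (-2)*3 + 4*5
= -10 + (-6) + 20 = 4
b . b = 5^2 + 3^2 + 5^2
= 25 + 9 + 25 = 59
Coefficient = 4/59
In lowest terms: 4/59


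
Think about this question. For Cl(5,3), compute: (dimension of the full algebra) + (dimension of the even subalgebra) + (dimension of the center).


n = 5 + 3 = 8
Total dim = 2^8 = 256
Even subalgebra dim = 2^7 = 128
n is even, so center dim = 1
Sum = 256 + 128 + 1 = 385


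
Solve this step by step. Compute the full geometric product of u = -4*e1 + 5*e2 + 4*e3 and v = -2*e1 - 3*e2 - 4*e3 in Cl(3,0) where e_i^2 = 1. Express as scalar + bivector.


In Cl(3,0): e_i^2 = 1, e_ie_j = -e_je_i for i != j.
Scalar part = u . v = (-4)*(-2) + 5*(-3) + 4*(-4)
= 8 + (-15) + (-16) = -23
e12 coeff = (-4)*(-3) - 5*(-2) = 12 - (-10) = 22
e13 coeff = (-4)*(-4) - 4*(-2) = 16 - (-8) = 24
e23 coeff = 5*(-4) - 4*(-3) = -20 - (-12) = -8
uv = -23 + 22*e12 + 24*e13 - 8*e23


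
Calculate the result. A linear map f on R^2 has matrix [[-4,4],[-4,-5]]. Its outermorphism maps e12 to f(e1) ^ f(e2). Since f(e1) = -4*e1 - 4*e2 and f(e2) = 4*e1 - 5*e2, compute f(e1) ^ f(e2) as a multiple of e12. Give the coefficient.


The outermorphism of a linear map f sends e1^e2 to f(e1)^f(e2).
f(e1) = -4*e1 - 4*e2
f(e2) = 4*e1 - 5*e2
f(e1) ^ f(e2) = (-4*e1 - 4*e2) ^ (4*e1 - 5*e2)
= (-4)*(-5)*e12 + (-4)*4*e21
= (20 - (-16))*e12
= 36*e12
Coefficient = 36


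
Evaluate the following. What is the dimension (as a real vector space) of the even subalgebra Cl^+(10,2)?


Even subalgebra dimension = 2^(n-1)
n = 10 + 2 = 12
2^(12 - 1) = 2^11 = 2048
Verification: sum of C(12,k) for even k = 1 + 66 + 495 + 924 + 495 + 66 + 1 = 2048
Result = 2048


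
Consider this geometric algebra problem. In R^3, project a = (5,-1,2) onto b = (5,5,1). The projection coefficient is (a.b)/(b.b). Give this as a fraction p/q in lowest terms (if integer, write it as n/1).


Projection coefficient = (a . b) / (b . b)
a . b = 5*5 + (-1)*5 + 2*1
= 25 + (-5) + 2 = 22
b . b = 5^2 + 5^2 + 1^2
= 25 + 25 + 1 = 51
Coefficient = 22/51
In lowest terms: 22/51


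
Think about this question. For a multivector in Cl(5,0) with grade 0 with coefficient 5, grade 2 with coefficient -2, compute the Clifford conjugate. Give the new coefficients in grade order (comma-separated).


Clifford conjugate sign for grade k: (-1)^(k(k+1)/2)
Grade 0: (-1)^(0*1/2) = (-1)^0 = 1, coeff 5 -> 5
Grade 2: (-1)^(2*3/2) = (-1)^3 = -1, coeff -2 -> 2
Conjugated coefficients: 5, 2


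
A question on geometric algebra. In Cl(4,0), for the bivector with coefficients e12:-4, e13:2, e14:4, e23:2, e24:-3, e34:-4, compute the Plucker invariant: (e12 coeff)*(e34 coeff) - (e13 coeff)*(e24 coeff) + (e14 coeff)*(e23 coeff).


Plucker relation: af - be + cd
a*f = (-4)*(-4) = 16
b*e = 2*(-3) = -6
c*d = 4*2 = 8
af - be + cd = 16 - (-6) + 8
= 30


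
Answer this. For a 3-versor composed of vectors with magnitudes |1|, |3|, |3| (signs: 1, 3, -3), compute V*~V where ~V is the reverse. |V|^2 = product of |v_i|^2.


Each vector v_i has |v_i|^2 = s_i^2
Squared scales: 1^2 = 1, 3^2 = 9, (-3)^2 = 9
|V|^2 = 1 * 9 * 9
= 81


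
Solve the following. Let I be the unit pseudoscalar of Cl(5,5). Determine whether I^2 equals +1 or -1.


The pseudoscalar I = e1...e_n (product of all n generators) of Cl(p,q) satisfies I^2 = (-1)^(q + n(n-1)/2).
p = 5, q = 5, n = p + q = 10
n(n-1)/2 = 10 * 9 / 2 = 45
Exponent = q + n(n-1)/2 = 5 + 45 = 50
I^2 = (-1)^50 = +1


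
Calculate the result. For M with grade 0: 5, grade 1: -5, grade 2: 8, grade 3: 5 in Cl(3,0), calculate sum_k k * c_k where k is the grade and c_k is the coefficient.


Grade-weighted sum = sum of grade_k * coefficient_k
0*5 = 0
1*(-5) = -5
2*8 = 16
3*5 = 15
Total = 0 + (-5) + 16 + 15 = 26


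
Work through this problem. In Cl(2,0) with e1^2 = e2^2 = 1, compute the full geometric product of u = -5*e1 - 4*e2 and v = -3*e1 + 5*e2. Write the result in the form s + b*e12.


Expand: (-5*e1 - 4*e2)(-3*e1 + 5*e2)
= (-5)*(-3)*e1e1 + (-5)*5*e1e2 + (-4)*(-3)*e2e1 + (-4)*5*e2e2
Using e1^2 = e2^2 = 1, e2e1 = -e1e2:
Scalar part s = (-5)*(-3) + (-4)*5 = 15 + (-20) = -5
Bivector part b = (-5)*5 - (-4)*(-3) = -25 - 12 = -37
uv = -5 - 37*e12


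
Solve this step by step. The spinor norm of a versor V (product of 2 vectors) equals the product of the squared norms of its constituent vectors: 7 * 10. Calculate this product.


Spinor norm N(V) = |v1|^2 * |v2|^2 * ... * |v2|^2
= 7 * 10
Running product: 7, 70
N(V) = 70


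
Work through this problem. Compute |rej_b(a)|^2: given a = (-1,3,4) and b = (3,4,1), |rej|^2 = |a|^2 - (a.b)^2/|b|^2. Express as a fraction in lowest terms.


|a|^2 = (-1)^2 + 3^2 + 4^2 = 26
|b|^2 = 3^2 + 4^2 + 1^2 = 26
a . b = (-1)*3 + 3*4 + 4*1 = 13
(a.b)^2 = 13^2 = 169
|rej|^2 = 26 - 169/26
= (676 - 169)/26
= 507/26
In lowest terms: 39/2


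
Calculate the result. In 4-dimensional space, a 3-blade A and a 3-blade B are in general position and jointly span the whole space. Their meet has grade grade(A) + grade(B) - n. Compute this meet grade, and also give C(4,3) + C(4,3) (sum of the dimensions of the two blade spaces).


Meet grade = grade(A) + grade(B) - n
= 3 + 3 - 4 = 2
C(4,3) = 4
C(4,3) = 4
dim_A + dim_B = 4 + 4 = 8


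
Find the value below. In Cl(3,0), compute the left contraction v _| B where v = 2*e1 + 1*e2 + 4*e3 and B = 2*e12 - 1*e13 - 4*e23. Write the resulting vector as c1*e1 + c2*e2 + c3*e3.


Left contraction v _| B = <vB>_1 (grade-1 part of the geometric product vB).
Using e1_|e12 = e2, e2_|e12 = -e1, e1_|e13 = e3, e3_|e13 = -e1, e2_|e23 = e3, e3_|e23 = -e2:
e1 coeff: -v2*b12 - v3*b13 = -(1)*(2) - (4)*(-1) = 2
e2 coeff: v1*b12 - v3*b23 = (2)*(2) - (4)*(-4) = 20
e3 coeff: v1*b13 + v2*b23 = (2)*(-1) + (1)*(-4) = -6
v _| B = 2*e1 + 20*e2 - 6*e3


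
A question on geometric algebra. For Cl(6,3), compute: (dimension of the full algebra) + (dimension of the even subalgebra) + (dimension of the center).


n = 6 + 3 = 9
Total dim = 2^9 = 512
Even subalgebra dim = 2^8 = 256
n is odd, so center dim = 2
Sum = 512 + 256 + 2 = 770


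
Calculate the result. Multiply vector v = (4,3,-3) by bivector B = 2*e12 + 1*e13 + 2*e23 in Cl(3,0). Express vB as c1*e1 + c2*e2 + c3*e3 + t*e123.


vB has grade-1 (vector) and grade-3 (trivector) parts: vB = (v _| B) + (v ^ B).
Vector part <vB>_1:
  e1: -v2*b12 - v3*b13 = -(3)*(2) - (-3)*(1) = -3
  e2: v1*b12 - v3*b23 = (4)*(2) - (-3)*(2) = 14
  e3: v1*b13 + v2*b23 = (4)*(1) + (3)*(2) = 10
Trivector part <vB>_3:
  e123: v1*b23 - v2*b13 + v3*b12 = (4)*(2) - (3)*(1) + (-3)*(2) = -1
vB = -3*e1 + 14*e2 + 10*e3 - 1*e123


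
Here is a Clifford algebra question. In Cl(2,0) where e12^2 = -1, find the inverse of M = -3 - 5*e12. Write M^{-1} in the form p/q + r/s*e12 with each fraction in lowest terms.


M = -3 - 5*e12, where e12^2 = -1.
Since M commutes with its reverse ~M = a - b*e12, M * ~M = a^2 - b^2*e12^2 = a^2 + b^2.
So M^{-1} = ~M / (a^2 + b^2) = (a - b*e12)/(a^2 + b^2).
a^2 + b^2 = 9 + 25 = 34
Scalar part = -3/34 = -3/34
Bivector coeff = 5/34 = 5/34
M^{-1} = -3/34 + 5/34*e12


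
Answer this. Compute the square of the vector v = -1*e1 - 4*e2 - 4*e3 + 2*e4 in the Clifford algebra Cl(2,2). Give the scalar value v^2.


v^2 = sum of c_i^2 * e_i^2
Positive signature terms (e_i^2 = +1): (-1)^2 + (-4)^2 = 17
Negative signature terms (e_j^2 = -1): (-4)^2 + 2^2 = 20
v^2 = 17 - 20 = -3


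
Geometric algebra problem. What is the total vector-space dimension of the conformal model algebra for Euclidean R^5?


The conformal model of R^5 uses Cl(6,1): the 5 Euclidean generators plus two extra orthogonal generators e+ (e+^2 = +1) and e- (e-^2 = -1), from which the null vectors e0, einf are built.
Number of generators m = 5 + 2 = 7.
dim Cl(p,q) = 2^m = 2^7 = 128


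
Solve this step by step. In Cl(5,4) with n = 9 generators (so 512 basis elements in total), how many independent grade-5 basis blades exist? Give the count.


Number of grade-k basis blades in Cl(p,q) with n = p + q is C(n, k).
n = 5 + 4 = 9
C(9, 5) = 9! / (5! * 4!)
= 362880 / (120 * 24)
= 126


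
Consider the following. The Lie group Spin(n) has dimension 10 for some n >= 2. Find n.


dim Spin(n) = dim so(n) = n(n-1)/2.
Solve n(n-1)/2 = 10, i.e. n^2 - n - 20 = 0.
Discriminant = 1 + 8*10 = 81
n = (1 + sqrt(81))/2 = (1 + 9)/2 = 5


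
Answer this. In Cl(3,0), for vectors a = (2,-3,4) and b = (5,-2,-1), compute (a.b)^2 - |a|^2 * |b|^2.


a . b = 2*5 + (-3)*(-2) + 4*(-1)
= 10 + 6 + (-4) = 12
|a|^2 = 2^2 + (-3)^2 + 4^2 = 29
|b|^2 = 5^2 + (-2)^2 + (-1)^2 = 30
(a.b)^2 = 12^2 = 144
|a|^2 * |b|^2 = 29 * 30 = 870
Result = 144 - 870 = -726


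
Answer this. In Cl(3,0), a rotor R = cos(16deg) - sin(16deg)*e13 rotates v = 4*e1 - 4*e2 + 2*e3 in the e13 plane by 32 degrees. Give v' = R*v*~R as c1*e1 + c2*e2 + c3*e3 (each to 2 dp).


Rotor R = cos(16deg) - sin(16deg)*e13
Rotation angle theta = 2 * 16 = 32 degrees in the e13 plane (e1 -> e3).
The component perpendicular to the plane (e2) is invariant: v'_2 = v2 = -4.00
cos(32deg) = 0.8480, sin(32deg) = 0.5299
v'_1 = v1*cos(theta) - v3*sin(theta) = 4*0.8480 - 2*0.5299 = 2.33
v'_3 = v1*sin(theta) + v3*cos(theta) = 4*0.5299 + 2*0.8480 = 3.82
v' = 2.33*e1 - 4.00*e2 + 3.82*e3


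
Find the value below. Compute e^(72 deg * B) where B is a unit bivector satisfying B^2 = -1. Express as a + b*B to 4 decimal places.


For a unit bivector B with B^2 = -1, the exponential series gives
e^(theta*B) = cos(theta) + sin(theta)*B (the GA analogue of Euler's formula).
theta = 72 degrees = 1.256637 rad
cos(72 deg) = 0.3090
sin(72 deg) = 0.9511
exp(theta*B) = 0.3090 + 0.9511*B


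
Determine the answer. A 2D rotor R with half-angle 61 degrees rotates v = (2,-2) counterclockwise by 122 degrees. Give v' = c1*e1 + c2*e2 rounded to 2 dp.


Rotor R = cos(61deg) - sin(61deg)*e12
Rotation angle theta = 2 * 61 = 122 degrees
v' = R*v*~R rotates v by theta.
cos(122deg) = -0.5299, sin(122deg) = 0.8480
v'_1 = 2*cos(122deg) - (-2)*sin(122deg)
= 2*(-0.5299) - (-2)*0.8480
= 0.64
v'_2 = 2*sin(122deg) + (-2)*cos(122deg)
= 2*0.8480 + (-2)*(-0.5299)
= 2.76
v' = 0.64*e1 + 2.76*e2


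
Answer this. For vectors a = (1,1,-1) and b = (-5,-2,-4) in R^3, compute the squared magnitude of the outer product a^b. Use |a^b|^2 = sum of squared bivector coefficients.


a wedge b = (a1*b2 - a2*b1)*e12 + (a1*b3 - a3*b1)*e13 + (a2*b3 - a3*b2)*e23
e12 coeff: 1*(-2) - 1*(-5) = -2 - (-5) = 3
e13 coeff: 1*(-4) - (-1)*(-5) = -4 - 5 = -9
e23 coeff: 1*(-4) - (-1)*(-2) = -4 - 2 = -6
|a wedge b|^2 = 3^2 + (-9)^2 + (-6)^2
= 9 + 81 + 36
= 126


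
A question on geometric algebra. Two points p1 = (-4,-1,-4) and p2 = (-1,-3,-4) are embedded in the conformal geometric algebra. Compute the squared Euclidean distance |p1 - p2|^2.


p1 - p2 = (-3, 2, 0)
|p1 - p2|^2 = (-3)^2 + 2^2 + 0^2
= 9 + 4 + 0
= 13


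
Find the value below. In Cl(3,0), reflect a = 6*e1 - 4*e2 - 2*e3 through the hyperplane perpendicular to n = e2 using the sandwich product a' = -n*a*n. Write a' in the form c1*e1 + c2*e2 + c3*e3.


Reflection formula: a' = -n*a*n, with n = e2 (unit vector, n^2 = 1).
For reflection through hyperplane perp to e2:
The component along e2 flips sign, others stay.
a = (6, -4, -2)
a' = (6, 4, -2)
a' = 6*e1 + 4*e2 - 2*e3


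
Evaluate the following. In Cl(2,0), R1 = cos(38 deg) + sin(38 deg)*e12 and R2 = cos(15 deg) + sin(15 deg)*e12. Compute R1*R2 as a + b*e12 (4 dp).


Same-plane rotors commute and their half-angles add:
R1*R2 = cos(a1 + a2) + sin(a1 + a2)*e12.
a1 + a2 = 38 + 15 = 53 deg
cos(53 deg) = 0.6018
sin(53 deg) = 0.7986
R1*R2 = 0.6018 + 0.7986*e12


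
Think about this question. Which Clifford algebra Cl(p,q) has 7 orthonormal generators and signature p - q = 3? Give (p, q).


We need p + q = 7 and p - q = 3.
Adding: 2p = 7 + 3 = 10, so p = 5.
Then q = 7 - 5 = 2.
(p, q) = (5, 2)


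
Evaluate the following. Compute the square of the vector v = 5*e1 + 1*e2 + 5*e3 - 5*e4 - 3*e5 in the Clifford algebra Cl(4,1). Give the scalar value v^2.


v^2 = sum of c_i^2 * e_i^2
Positive signature terms (e_i^2 = +1): 5^2 + 1^2 + 5^2 + (-5)^2 = 76
Negative signature terms (e_j^2 = -1): (-3)^2 = 9
v^2 = 76 - 9 = 67


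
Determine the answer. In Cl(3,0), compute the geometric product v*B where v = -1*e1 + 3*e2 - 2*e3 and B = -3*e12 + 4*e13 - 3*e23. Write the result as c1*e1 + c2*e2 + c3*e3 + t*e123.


vB has grade-1 (vector) and grade-3 (trivector) parts: vB = (v _| B) + (v ^ B).
Vector part <vB>_1:
  e1: -v2*b12 - v3*b13 = -(3)*(-3) - (-2)*(4) = 17
  e2: v1*b12 - v3*b23 = (-1)*(-3) - (-2)*(-3) = -3
  e3: v1*b13 + v2*b23 = (-1)*(4) + (3)*(-3) = -13
Trivector part <vB>_3:
  e123: v1*b23 - v2*b13 + v3*b12 = (-1)*(-3) - (3)*(4) + (-2)*(-3) = -3
vB = 17*e1 - 3*e2 - 13*e3 - 3*e123


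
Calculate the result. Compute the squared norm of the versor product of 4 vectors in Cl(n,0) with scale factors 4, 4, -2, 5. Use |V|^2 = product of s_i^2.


Each vector v_i has |v_i|^2 = s_i^2
Squared scales: 4^2 = 16, 4^2 = 16, (-2)^2 = 4, 5^2 = 25
|V|^2 = 16 * 16 * 4 * 25
= 25600


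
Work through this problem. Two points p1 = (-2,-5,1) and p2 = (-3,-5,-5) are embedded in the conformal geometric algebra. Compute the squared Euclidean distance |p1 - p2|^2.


p1 - p2 = (1, 0, 6)
|p1 - p2|^2 = 1^2 + 0^2 + 6^2
= 1 + 0 + 36
= 37


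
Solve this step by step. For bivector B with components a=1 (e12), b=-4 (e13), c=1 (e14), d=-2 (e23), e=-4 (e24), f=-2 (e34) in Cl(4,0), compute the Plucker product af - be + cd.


Plucker relation: af - be + cd
a*f = 1*(-2) = -2
b*e = (-4)*(-4) = 16
c*d = 1*(-2) = -2
af - be + cd = -2 - 16 + (-2)
= -20


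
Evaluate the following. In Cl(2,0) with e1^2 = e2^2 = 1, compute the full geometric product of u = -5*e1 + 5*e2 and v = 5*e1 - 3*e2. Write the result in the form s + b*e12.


Expand: (-5*e1 + 5*e2)(5*e1 - 3*e2)
= (-5)*5*e1e1 + (-5)*(-3)*e1e2 + 5*5*e2e1 + 5*(-3)*e2e2
Using e1^2 = e2^2 = 1, e2e1 = -e1e2:
Scalar part s = (-5)*5 + 5*(-3) = -25 + (-15) = -40
Bivector part b = (-5)*(-3) - 5*5 = 15 - 25 = -10
uv = -40 - 10*e12


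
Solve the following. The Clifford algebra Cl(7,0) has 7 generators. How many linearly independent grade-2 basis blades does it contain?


Number of grade-k basis blades in Cl(p,q) with n = p + q is C(n, k).
n = 7 + 0 = 7
C(7, 2) = 7! / (2! * 5!)
= 5040 / (2 * 120)
= 21


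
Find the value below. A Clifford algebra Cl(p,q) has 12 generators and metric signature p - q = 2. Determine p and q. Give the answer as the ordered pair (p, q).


We need p + q = 12 and p - q = 2.
Adding: 2p = 12 + 2 = 14, so p = 7.
Then q = 12 - 7 = 5.
(p, q) = (7, 5)


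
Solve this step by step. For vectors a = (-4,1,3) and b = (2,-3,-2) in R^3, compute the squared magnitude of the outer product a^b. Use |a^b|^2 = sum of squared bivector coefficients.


a wedge b = (a1*b2 - a2*b1)*e12 + (a1*b3 - a3*b1)*e13 + (a2*b3 - a3*b2)*e23
e12 coeff: (-4)*(-3) - 1*2 = 12 - 2 = 10
e13 coeff: (-4)*(-2) - 3*2 = 8 - 6 = 2
e23 coeff: 1*(-2) - 3*(-3) = -2 - (-9) = 7
|a wedge b|^2 = 10^2 + 2^2 + 7^2
= 100 + 4 + 49
= 153


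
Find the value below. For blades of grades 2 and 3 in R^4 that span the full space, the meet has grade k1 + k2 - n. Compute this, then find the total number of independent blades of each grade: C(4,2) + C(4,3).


Meet grade = grade(A) + grade(B) - n
= 2 + 3 - 4 = 1
C(4,2) = 6
C(4,3) = 4
dim_A + dim_B = 6 + 4 = 10


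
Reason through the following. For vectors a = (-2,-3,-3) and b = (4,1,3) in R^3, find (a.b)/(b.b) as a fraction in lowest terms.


Projection coefficient = (a . b) / (b . b)
a . b = (-2)*4 + (-3)*1 + (-3)*3
= -8 + (-3) + (-9) = -20
b . b = 4^2 + 1^2 + 3^2
= 16 + 1 + 9 = 26
Coefficient = -20/26
In lowest terms: -10/13


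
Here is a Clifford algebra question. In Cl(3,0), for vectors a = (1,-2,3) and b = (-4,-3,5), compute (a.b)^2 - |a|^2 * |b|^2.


a . b = 1*(-4) + (-2)*(-3) + 3*5
= -4 + 6 + 15 = 17
|a|^2 = 1^2 + (-2)^2 + 3^2 = 14
|b|^2 = (-4)^2 + (-3)^2 + 5^2 = 50
(a.b)^2 = 17^2 = 289
|a|^2 * |b|^2 = 14 * 50 = 700
Result = 289 - 700 = -411


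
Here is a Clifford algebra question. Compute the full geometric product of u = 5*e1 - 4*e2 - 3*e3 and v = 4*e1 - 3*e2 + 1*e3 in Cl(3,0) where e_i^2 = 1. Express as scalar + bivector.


In Cl(3,0): e_i^2 = 1, e_ie_j = -e_je_i for i != j.
Scalar part = u . v = 5*4 + (-4)*(-3) + (-3)*1
= 20 + 12 + (-3) = 29
e12 coeff = 5*(-3) - (-4)*4 = -15 - (-16) = 1
e13 coeff = 5*1 - (-3)*4 = 5 - (-12) = 17
e23 coeff = (-4)*1 - (-3)*(-3) = -4 - 9 = -13
uv = 29 + 1*e12 + 17*e13 - 13*e23


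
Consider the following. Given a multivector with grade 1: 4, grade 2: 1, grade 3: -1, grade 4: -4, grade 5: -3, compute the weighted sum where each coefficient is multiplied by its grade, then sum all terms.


Grade-weighted sum = sum of grade_k * coefficient_k
1*4 = 4
2*1 = 2
3*(-1) = -3
4*(-4) = -16
5*(-3) = -15
Total = 4 + 2 + (-3) + (-16) + (-15) = -28


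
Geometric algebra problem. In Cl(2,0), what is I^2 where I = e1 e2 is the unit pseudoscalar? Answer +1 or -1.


The pseudoscalar I = e1...e_n (product of all n generators) of Cl(p,q) satisfies I^2 = (-1)^(q + n(n-1)/2).
p = 2, q = 0, n = p + q = 2
n(n-1)/2 = 2 * 1 / 2 = 1
Exponent = q + n(n-1)/2 = 0 + 1 = 1
I^2 = (-1)^1 = -1


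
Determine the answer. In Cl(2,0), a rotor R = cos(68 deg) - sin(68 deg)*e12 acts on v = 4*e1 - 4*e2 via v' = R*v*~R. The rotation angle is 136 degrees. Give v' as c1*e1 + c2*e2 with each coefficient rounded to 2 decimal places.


Rotor R = cos(68deg) - sin(68deg)*e12
Rotation angle theta = 2 * 68 = 136 degrees
v' = R*v*~R rotates v by theta.
cos(136deg) = -0.7193, sin(136deg) = 0.6947
v'_1 = 4*cos(136deg) - (-4)*sin(136deg)
= 4*(-0.7193) - (-4)*0.6947
= -0.10
v'_2 = 4*sin(136deg) + (-4)*cos(136deg)
= 4*0.6947 + (-4)*(-0.7193)
= 5.66
v' = -0.10*e1 + 5.66*e2


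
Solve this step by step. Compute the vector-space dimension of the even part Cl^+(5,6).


Even subalgebra dimension = 2^(n-1)
n = 5 + 6 = 11
2^(11 - 1) = 2^10 = 1024
Verification: sum of C(11,k) for even k = 1 + 55 + 330 + 462 + 165 + 11 = 1024
Result = 1024


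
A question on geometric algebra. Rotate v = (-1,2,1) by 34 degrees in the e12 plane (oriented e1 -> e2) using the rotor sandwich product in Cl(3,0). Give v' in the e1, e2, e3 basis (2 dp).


Rotor R = cos(17deg) - sin(17deg)*e12
Rotation angle theta = 2 * 17 = 34 degrees in the e12 plane (e1 -> e2).
The component perpendicular to the plane (e3) is invariant: v'_3 = v3 = 1.00
cos(34deg) = 0.8290, sin(34deg) = 0.5592
v'_1 = v1*cos(theta) - v2*sin(theta) = -1*0.8290 - 2*0.5592 = -1.95
v'_2 = v1*sin(theta) + v2*cos(theta) = -1*0.5592 + 2*0.8290 = 1.10
v' = -1.95*e1 + 1.10*e2 + 1.00*e3


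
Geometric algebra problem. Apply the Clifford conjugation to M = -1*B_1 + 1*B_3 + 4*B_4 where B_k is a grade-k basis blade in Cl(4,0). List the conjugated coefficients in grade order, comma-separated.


Clifford conjugate sign for grade k: (-1)^(k(k+1)/2)
Grade 1: (-1)^(1*2/2) = (-1)^1 = -1, coeff -1 -> 1
Grade 3: (-1)^(3*4/2) = (-1)^6 = 1, coeff 1 -> 1
Grade 4: (-1)^(4*5/2) = (-1)^10 = 1, coeff 4 -> 4
Conjugated coefficients: 1, 1, 4


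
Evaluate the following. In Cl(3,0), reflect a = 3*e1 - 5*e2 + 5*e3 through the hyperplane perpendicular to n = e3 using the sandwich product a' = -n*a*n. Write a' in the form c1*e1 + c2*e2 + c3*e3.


Reflection formula: a' = -n*a*n, with n = e3 (unit vector, n^2 = 1).
For reflection through hyperplane perp to e3:
The component along e3 flips sign, others stay.
a = (3, -5, 5)
a' = (3, -5, -5)
a' = 3*e1 - 5*e2 - 5*e3


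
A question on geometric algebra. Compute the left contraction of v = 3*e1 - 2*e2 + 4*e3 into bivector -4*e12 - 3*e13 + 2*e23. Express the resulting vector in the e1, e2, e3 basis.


Left contraction v _| B = <vB>_1 (grade-1 part of the geometric product vB).
Using e1_|e12 = e2, e2_|e12 = -e1, e1_|e13 = e3, e3_|e13 = -e1, e2_|e23 = e3, e3_|e23 = -e2:
e1 coeff: -v2*b12 - v3*b13 = -(-2)*(-4) - (4)*(-3) = 4
e2 coeff: v1*b12 - v3*b23 = (3)*(-4) - (4)*(2) = -20
e3 coeff: v1*b13 + v2*b23 = (3)*(-3) + (-2)*(2) = -13
v _| B = 4*e1 - 20*e2 - 13*e3


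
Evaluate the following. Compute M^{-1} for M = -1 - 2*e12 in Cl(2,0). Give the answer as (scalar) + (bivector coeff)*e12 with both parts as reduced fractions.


M = -1 - 2*e12, where e12^2 = -1.
Since M commutes with its reverse ~M = a - b*e12, M * ~M = a^2 - b^2*e12^2 = a^2 + b^2.
So M^{-1} = ~M / (a^2 + b^2) = (a - b*e12)/(a^2 + b^2).
a^2 + b^2 = 1 + 4 = 5
Scalar part = -1/5 = -1/5
Bivector coeff = 2/5 = 2/5
M^{-1} = -1/5 + 2/5*e12
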